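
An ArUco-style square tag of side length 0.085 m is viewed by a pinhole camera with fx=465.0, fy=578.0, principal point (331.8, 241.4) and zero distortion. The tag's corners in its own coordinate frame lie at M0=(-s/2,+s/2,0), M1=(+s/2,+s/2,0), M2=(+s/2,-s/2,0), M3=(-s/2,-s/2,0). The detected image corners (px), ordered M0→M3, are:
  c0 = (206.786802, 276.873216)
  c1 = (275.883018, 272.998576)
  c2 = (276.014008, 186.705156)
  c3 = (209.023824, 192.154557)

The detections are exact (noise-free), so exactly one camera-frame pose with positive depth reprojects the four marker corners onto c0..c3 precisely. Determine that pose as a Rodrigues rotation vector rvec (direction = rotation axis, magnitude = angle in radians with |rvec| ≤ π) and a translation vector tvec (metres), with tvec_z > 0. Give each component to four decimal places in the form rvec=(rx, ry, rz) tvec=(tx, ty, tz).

Intrinsics K: fx=465.0, fy=578.0, cx=331.8, cy=241.4
Marker side s = 0.085 m; corners in marker frame (Z=0):
  M0 = (-0.0425, +0.0425, 0)
  M1 = (+0.0425, +0.0425, 0)
  M2 = (+0.0425, -0.0425, 0)
  M3 = (-0.0425, -0.0425, 0)
Detected image corners:
  c0 = (206.786802, 276.873216) px
  c1 = (275.883018, 272.998576) px
  c2 = (276.014008, 186.705156) px
  c3 = (209.023824, 192.154557) px
Planar DLT: solve 8×8 A·h = b for H (H[2,2]=1):
  H  [+743.03857 -103.14461 +241.59386]
  H  [-109.96117 +920.35800 +231.53721]
  H  [-0.23675 -0.36825 +1.00000]
B = K⁻¹H; ‖b₁‖=1.784994, ‖b₂‖=1.784994; λ = 2/(‖b₁‖+‖b₂‖) = 0.560226, sign → tz>0 ⇒ λ=+0.560226
r₁ = λ·B[:,0] = (+0.98984,-0.05119,-0.13263); r₂ = λ·B[:,1] = (+0.02294,+0.97822,-0.20631)
r₃ = r₁×r₂ = (+0.14030,+0.20117,+0.96946); SVD([r₁ r₂ r₃]) → R = UVᵀ:
  R  [+0.98984 +0.02294 +0.14030]
  R  [-0.05119 +0.97822 +0.20117]
  R  [-0.13263 -0.20631 +0.96946]
t = (-0.10868, -0.00956, +0.56023) m
tr R = 2.937518; θ = arccos((tr R − 1)/2) = 0.250619 rad = 14.359°
axis k = ((R−Rᵀ)₃₂, (R−Rᵀ)₁₃, (R−Rᵀ)₂₁) / (2 sinθ) = (-0.821505, +0.550267, -0.149449)
rvec = θ·k = (-0.205885, +0.137907, -0.037455)

rvec=(-0.2059, 0.1379, -0.0375) tvec=(-0.1087, -0.0096, 0.5602)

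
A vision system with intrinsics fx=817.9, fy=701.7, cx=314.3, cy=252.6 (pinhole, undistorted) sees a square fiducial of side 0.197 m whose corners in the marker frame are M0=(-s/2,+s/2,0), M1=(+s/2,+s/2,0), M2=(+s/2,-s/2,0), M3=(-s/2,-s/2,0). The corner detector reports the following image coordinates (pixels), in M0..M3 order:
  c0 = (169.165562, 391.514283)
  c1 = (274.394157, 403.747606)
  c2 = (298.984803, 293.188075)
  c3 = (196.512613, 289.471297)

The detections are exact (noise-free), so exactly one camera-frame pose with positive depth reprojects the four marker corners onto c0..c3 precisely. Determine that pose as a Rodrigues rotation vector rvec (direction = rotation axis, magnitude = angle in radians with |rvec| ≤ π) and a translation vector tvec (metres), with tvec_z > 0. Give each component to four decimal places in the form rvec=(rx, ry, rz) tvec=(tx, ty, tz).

Intrinsics K: fx=817.9, fy=701.7, cx=314.3, cy=252.6
Marker side s = 0.197 m; corners in marker frame (Z=0):
  M0 = (-0.0985, +0.0985, 0)
  M1 = (+0.0985, +0.0985, 0)
  M2 = (+0.0985, -0.0985, 0)
  M3 = (-0.0985, -0.0985, 0)
Detected image corners:
  c0 = (169.165562, 391.514283) px
  c1 = (274.394157, 403.747606) px
  c2 = (298.984803, 293.188075) px
  c3 = (196.512613, 289.471297) px
Planar DLT: solve 8×8 A·h = b for H (H[2,2]=1):
  H  [+435.61162 -186.57238 +233.07010]
  H  [-94.10911 +458.82674 +343.11244]
  H  [-0.38927 -0.23207 +1.00000]
B = K⁻¹H; ‖b₁‖=0.785462, ‖b₂‖=0.785462; λ = 2/(‖b₁‖+‖b₂‖) = 1.273137, sign → tz>0 ⇒ λ=+1.273137
r₁ = λ·B[:,0] = (+0.86852,+0.00766,-0.49560); r₂ = λ·B[:,1] = (-0.17688,+0.93884,-0.29546)
r₃ = r₁×r₂ = (+0.46302,+0.34427,+0.81675); SVD([r₁ r₂ r₃]) → R = UVᵀ:
  R  [+0.86852 -0.17688 +0.46302]
  R  [+0.00766 +0.93884 +0.34427]
  R  [-0.49560 -0.29546 +0.81675]
t = (-0.12644, +0.16422, +1.27314) m
tr R = 2.624107; θ = arccos((tr R − 1)/2) = 0.623134 rad = 35.703°
axis k = ((R−Rᵀ)₃₂, (R−Rᵀ)₁₃, (R−Rᵀ)₂₁) / (2 sinθ) = (-0.548110, +0.821327, +0.158108)
rvec = θ·k = (-0.341546, +0.511797, +0.098522)

rvec=(-0.3415, 0.5118, 0.0985) tvec=(-0.1264, 0.1642, 1.2731)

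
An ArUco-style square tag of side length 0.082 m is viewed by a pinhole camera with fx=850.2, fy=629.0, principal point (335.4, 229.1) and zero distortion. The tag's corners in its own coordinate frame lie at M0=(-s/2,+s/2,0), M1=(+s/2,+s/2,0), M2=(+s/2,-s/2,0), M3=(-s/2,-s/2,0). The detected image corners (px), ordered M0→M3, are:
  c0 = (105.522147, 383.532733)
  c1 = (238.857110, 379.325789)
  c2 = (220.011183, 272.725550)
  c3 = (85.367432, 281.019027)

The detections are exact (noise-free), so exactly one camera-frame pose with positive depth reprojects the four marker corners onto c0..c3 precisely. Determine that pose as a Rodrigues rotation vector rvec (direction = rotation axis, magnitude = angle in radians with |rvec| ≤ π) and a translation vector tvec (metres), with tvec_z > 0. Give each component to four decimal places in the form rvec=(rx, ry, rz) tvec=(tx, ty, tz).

rvec=(0.1028, 0.2211, -0.1063) tvec=(-0.0985, 0.0769, 0.4811)

Intrinsics K: fx=850.2, fy=629.0, cx=335.4, cy=229.1
Marker side s = 0.082 m; corners in marker frame (Z=0):
  M0 = (-0.0410, +0.0410, 0)
  M1 = (+0.0410, +0.0410, 0)
  M2 = (+0.0410, -0.0410, 0)
  M3 = (-0.0410, -0.0410, 0)
Detected image corners:
  c0 = (105.522147, 383.532733) px
  c1 = (238.857110, 379.325789) px
  c2 = (220.011183, 272.725550) px
  c3 = (85.367432, 281.019027) px
Planar DLT: solve 8×8 A·h = b for H (H[2,2]=1):
  H  [+1558.34517 +268.31494 +161.23563]
  H  [-229.24005 +1336.11544 +329.61094]
  H  [-0.46547 +0.18686 +1.00000]
B = K⁻¹H; ‖b₁‖=2.078723, ‖b₂‖=2.078723; λ = 2/(‖b₁‖+‖b₂‖) = 0.481065, sign → tz>0 ⇒ λ=+0.481065
r₁ = λ·B[:,0] = (+0.97009,-0.09377,-0.22392); r₂ = λ·B[:,1] = (+0.11636,+0.98913,+0.08989)
r₃ = r₁×r₂ = (+0.21306,-0.11326,+0.97045); SVD([r₁ r₂ r₃]) → R = UVᵀ:
  R  [+0.97009 +0.11636 +0.21306]
  R  [-0.09377 +0.98913 -0.11326]
  R  [-0.22392 +0.08989 +0.97045]
t = (-0.09855, +0.07687, +0.48106) m
tr R = 2.929671; θ = arccos((tr R − 1)/2) = 0.265980 rad = 15.240°
axis k = ((R−Rᵀ)₃₂, (R−Rᵀ)₁₃, (R−Rᵀ)₂₁) / (2 sinθ) = (+0.386432, +0.831212, -0.399695)
rvec = θ·k = (+0.102783, +0.221086, -0.106311)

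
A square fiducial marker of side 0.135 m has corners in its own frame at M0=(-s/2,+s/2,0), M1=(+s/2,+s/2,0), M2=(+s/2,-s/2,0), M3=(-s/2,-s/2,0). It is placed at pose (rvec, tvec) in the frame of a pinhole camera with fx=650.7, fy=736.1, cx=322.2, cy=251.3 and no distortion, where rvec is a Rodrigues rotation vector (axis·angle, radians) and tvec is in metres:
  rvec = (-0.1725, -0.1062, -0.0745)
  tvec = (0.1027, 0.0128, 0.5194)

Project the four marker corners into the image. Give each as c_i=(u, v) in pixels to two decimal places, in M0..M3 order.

Intrinsics K: fx=650.7, fy=736.1, cx=322.2, cy=251.3
Marker side s = 0.135 m; corners in marker frame (Z=0):
  M0 = (-0.0675, +0.0675, 0)
  M1 = (+0.0675, +0.0675, 0)
  M2 = (+0.0675, -0.0675, 0)
  M3 = (-0.0675, -0.0675, 0)
rvec = (-0.1725, -0.1062, -0.0745), |rvec| = θ = 0.21584 rad = 12.366°
Rodrigues: sinθ=0.21416, 1−cosθ=0.02320; R = I + sinθ·[k]× + (1−cosθ)·[k]×²:
    [+0.99162 +0.08305 -0.09898]
    [-0.06480 +0.98242 +0.17510]
    [+0.11178 -0.16722 +0.97956]
t = (0.1027, 0.0128, 0.5194) m
M0: Pc = R·M0+t = (+0.04137, +0.08349, +0.50057); u = 650.7·(+0.04137)/0.50057 + 322.2 = 375.9798, v = 736.1·(+0.08349)/0.50057 + 251.3 = 374.0701
M1: Pc = R·M1+t = (+0.17524, +0.07474, +0.51566); u = 650.7·(+0.17524)/0.51566 + 322.2 = 543.3325, v = 736.1·(+0.07474)/0.51566 + 251.3 = 357.9899
M2: Pc = R·M2+t = (+0.16403, -0.05789, +0.53823); u = 650.7·(+0.16403)/0.53823 + 322.2 = 520.5034, v = 736.1·(-0.05789)/0.53823 + 251.3 = 172.1324
M3: Pc = R·M3+t = (+0.03016, -0.04914, +0.52314); u = 650.7·(+0.03016)/0.52314 + 322.2 = 359.7140, v = 736.1·(-0.04914)/0.52314 + 251.3 = 182.1577

c0=(375.98, 374.07) c1=(543.33, 357.99) c2=(520.50, 172.13) c3=(359.71, 182.16)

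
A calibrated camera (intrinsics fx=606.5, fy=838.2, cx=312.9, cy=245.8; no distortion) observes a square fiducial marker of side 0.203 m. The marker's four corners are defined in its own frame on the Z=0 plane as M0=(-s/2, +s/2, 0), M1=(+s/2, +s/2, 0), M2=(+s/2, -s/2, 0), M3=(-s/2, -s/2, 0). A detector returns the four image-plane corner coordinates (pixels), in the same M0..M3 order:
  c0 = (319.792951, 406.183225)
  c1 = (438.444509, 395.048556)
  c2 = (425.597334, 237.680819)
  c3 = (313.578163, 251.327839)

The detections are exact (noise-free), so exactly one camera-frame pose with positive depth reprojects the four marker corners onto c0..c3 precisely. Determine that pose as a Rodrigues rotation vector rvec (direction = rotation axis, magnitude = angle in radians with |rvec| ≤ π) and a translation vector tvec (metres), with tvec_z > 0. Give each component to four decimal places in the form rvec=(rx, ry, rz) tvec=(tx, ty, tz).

rvec=(-0.2950, 0.1207, -0.0716) tvec=(0.1071, 0.0953, 1.0696)

Intrinsics K: fx=606.5, fy=838.2, cx=312.9, cy=245.8
Marker side s = 0.203 m; corners in marker frame (Z=0):
  M0 = (-0.1015, +0.1015, 0)
  M1 = (+0.1015, +0.1015, 0)
  M2 = (+0.1015, -0.1015, 0)
  M3 = (-0.1015, -0.1015, 0)
Detected image corners:
  c0 = (319.792951, 406.183225) px
  c1 = (438.444509, 395.048556) px
  c2 = (425.597334, 237.680819) px
  c3 = (313.578163, 251.327839) px
Planar DLT: solve 8×8 A·h = b for H (H[2,2]=1):
  H  [+529.85213 -56.13512 +373.62850]
  H  [-93.82164 +680.27993 +320.44557]
  H  [-0.10110 -0.27492 +1.00000]
B = K⁻¹H; ‖b₁‖=0.934912, ‖b₂‖=0.934912; λ = 2/(‖b₁‖+‖b₂‖) = 1.069619, sign → tz>0 ⇒ λ=+1.069619
r₁ = λ·B[:,0] = (+0.99023,-0.08801,-0.10814); r₂ = λ·B[:,1] = (+0.05271,+0.95433,-0.29406)
r₃ = r₁×r₂ = (+0.12908,+0.28549,+0.94965); SVD([r₁ r₂ r₃]) → R = UVᵀ:
  R  [+0.99023 +0.05271 +0.12908]
  R  [-0.08801 +0.95433 +0.28549]
  R  [-0.10814 -0.29406 +0.94965]
t = (+0.10710, +0.09525, +1.06962) m
tr R = 2.894213; θ = arccos((tr R − 1)/2) = 0.326700 rad = 18.719°
axis k = ((R−Rᵀ)₃₂, (R−Rᵀ)₁₃, (R−Rᵀ)₂₁) / (2 sinθ) = (-0.902957, +0.369590, -0.219252)
rvec = θ·k = (-0.294996, +0.120745, -0.071630)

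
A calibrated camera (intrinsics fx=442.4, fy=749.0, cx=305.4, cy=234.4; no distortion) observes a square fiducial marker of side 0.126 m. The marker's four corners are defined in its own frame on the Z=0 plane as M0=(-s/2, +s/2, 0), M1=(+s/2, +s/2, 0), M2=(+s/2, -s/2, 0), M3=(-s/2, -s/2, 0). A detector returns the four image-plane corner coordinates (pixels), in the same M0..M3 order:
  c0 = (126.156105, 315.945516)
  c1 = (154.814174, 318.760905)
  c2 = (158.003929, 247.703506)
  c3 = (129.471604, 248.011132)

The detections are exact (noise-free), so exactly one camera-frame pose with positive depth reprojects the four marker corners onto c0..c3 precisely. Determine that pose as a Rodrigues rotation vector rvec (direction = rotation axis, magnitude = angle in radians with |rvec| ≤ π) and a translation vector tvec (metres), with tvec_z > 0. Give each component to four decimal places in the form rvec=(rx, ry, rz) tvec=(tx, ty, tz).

rvec=(-0.1109, 0.5043, 0.0149) tvec=(-0.5027, 0.0872, 1.3593)

Intrinsics K: fx=442.4, fy=749.0, cx=305.4, cy=234.4
Marker side s = 0.126 m; corners in marker frame (Z=0):
  M0 = (-0.0630, +0.0630, 0)
  M1 = (+0.0630, +0.0630, 0)
  M2 = (+0.0630, -0.0630, 0)
  M3 = (-0.0630, -0.0630, 0)
Detected image corners:
  c0 = (126.156105, 315.945516) px
  c1 = (154.814174, 318.760905) px
  c2 = (158.003929, 247.703506) px
  c3 = (129.471604, 248.011132) px
Planar DLT: solve 8×8 A·h = b for H (H[2,2]=1):
  H  [+176.45245 -36.52858 +141.79914]
  H  [-90.51501 +529.99331 +282.42636]
  H  [-0.35529 -0.07531 +1.00000]
B = K⁻¹H; ‖b₁‖=0.735675, ‖b₂‖=0.735675; λ = 2/(‖b₁‖+‖b₂‖) = 1.359296, sign → tz>0 ⇒ λ=+1.359296
r₁ = λ·B[:,0] = (+0.87555,-0.01313,-0.48295); r₂ = λ·B[:,1] = (-0.04156,+0.99388,-0.10237)
r₃ = r₁×r₂ = (+0.48134,+0.10971,+0.86964); SVD([r₁ r₂ r₃]) → R = UVᵀ:
  R  [+0.87555 -0.04157 +0.48134]
  R  [-0.01313 +0.99388 +0.10971]
  R  [-0.48295 -0.10237 +0.86964]
t = (-0.50267, +0.08716, +1.35930) m
tr R = 2.739072; θ = arccos((tr R − 1)/2) = 0.516535 rad = 29.595°
axis k = ((R−Rᵀ)₃₂, (R−Rᵀ)₁₃, (R−Rᵀ)₂₁) / (2 sinθ) = (-0.214712, +0.976253, +0.028789)
rvec = θ·k = (-0.110906, +0.504268, +0.014870)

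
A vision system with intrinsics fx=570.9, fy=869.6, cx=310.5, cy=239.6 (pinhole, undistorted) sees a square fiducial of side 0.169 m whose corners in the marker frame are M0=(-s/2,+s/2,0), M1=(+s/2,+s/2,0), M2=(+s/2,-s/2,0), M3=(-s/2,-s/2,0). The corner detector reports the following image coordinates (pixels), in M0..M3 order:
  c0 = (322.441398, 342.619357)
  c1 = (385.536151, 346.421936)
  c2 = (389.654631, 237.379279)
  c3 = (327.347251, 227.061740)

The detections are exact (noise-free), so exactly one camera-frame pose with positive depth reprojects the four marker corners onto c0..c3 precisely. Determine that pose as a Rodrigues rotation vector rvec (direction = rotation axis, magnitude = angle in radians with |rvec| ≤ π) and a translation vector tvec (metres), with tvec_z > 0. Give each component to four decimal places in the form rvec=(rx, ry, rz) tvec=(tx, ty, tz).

Intrinsics K: fx=570.9, fy=869.6, cx=310.5, cy=239.6
Marker side s = 0.169 m; corners in marker frame (Z=0):
  M0 = (-0.0845, +0.0845, 0)
  M1 = (+0.0845, +0.0845, 0)
  M2 = (+0.0845, -0.0845, 0)
  M3 = (-0.0845, -0.0845, 0)
Detected image corners:
  c0 = (322.441398, 342.619357) px
  c1 = (385.536151, 346.421936) px
  c2 = (389.654631, 237.379279) px
  c3 = (327.347251, 227.061740) px
Planar DLT: solve 8×8 A·h = b for H (H[2,2]=1):
  H  [+494.39909 -44.22185 +357.17188]
  H  [+141.74211 +649.69439 +288.23961]
  H  [+0.34638 -0.04938 +1.00000]
B = K⁻¹H; ‖b₁‖=0.764003, ‖b₂‖=0.764002; λ = 2/(‖b₁‖+‖b₂‖) = 1.308896, sign → tz>0 ⇒ λ=+1.308896
r₁ = λ·B[:,0] = (+0.88692,+0.08843,+0.45338); r₂ = λ·B[:,1] = (-0.06624,+0.99571,-0.06463)
r₃ = r₁×r₂ = (-0.45715,+0.02729,+0.88897); SVD([r₁ r₂ r₃]) → R = UVᵀ:
  R  [+0.88692 -0.06624 -0.45715]
  R  [+0.08843 +0.99571 +0.02729]
  R  [+0.45338 -0.06463 +0.88897]
t = (+0.10700, +0.07321, +1.30890) m
tr R = 2.771602; θ = arccos((tr R − 1)/2) = 0.482579 rad = 27.650°
axis k = ((R−Rᵀ)₃₂, (R−Rᵀ)₁₃, (R−Rᵀ)₂₁) / (2 sinθ) = (-0.099043, -0.981031, +0.166639)
rvec = θ·k = (-0.047796, -0.473425, +0.080417)

rvec=(-0.0478, -0.4734, 0.0804) tvec=(0.1070, 0.0732, 1.3089)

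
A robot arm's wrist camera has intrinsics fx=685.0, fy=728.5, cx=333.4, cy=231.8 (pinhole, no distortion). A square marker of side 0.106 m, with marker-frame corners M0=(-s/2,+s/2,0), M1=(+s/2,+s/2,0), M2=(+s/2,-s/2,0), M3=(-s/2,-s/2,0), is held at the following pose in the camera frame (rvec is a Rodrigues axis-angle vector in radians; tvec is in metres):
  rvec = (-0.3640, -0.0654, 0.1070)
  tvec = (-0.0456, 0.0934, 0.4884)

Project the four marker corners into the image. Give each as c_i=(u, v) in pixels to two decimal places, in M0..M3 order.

c0=(182.19, 444.68) c1=(336.42, 461.56) c2=(349.39, 303.72) c3=(206.88, 286.63)

Intrinsics K: fx=685.0, fy=728.5, cx=333.4, cy=231.8
Marker side s = 0.106 m; corners in marker frame (Z=0):
  M0 = (-0.0530, +0.0530, 0)
  M1 = (+0.0530, +0.0530, 0)
  M2 = (+0.0530, -0.0530, 0)
  M3 = (-0.0530, -0.0530, 0)
rvec = (-0.3640, -0.0654, 0.1070), |rvec| = θ = 0.38500 rad = 22.059°
Rodrigues: sinθ=0.37556, 1−cosθ=0.07320; R = I + sinθ·[k]× + (1−cosθ)·[k]×²:
    [+0.99223 -0.09262 -0.08303]
    [+0.11613 +0.92891 +0.35162]
    [+0.04456 -0.35853 +0.93245]
t = (-0.0456, 0.0934, 0.4884) m
M0: Pc = R·M0+t = (-0.10310, +0.13648, +0.46704); u = 685.0·(-0.10310)/0.46704 + 333.4 = 182.1877, v = 728.5·(+0.13648)/0.46704 + 231.8 = 444.6823
M1: Pc = R·M1+t = (+0.00208, +0.14879, +0.47176); u = 685.0·(+0.00208)/0.47176 + 333.4 = 336.4195, v = 728.5·(+0.14879)/0.47176 + 231.8 = 461.5602
M2: Pc = R·M2+t = (+0.01190, +0.05032, +0.50976); u = 685.0·(+0.01190)/0.50976 + 333.4 = 349.3870, v = 728.5·(+0.05032)/0.50976 + 231.8 = 303.7158
M3: Pc = R·M3+t = (-0.09328, +0.03801, +0.50504); u = 685.0·(-0.09328)/0.50504 + 333.4 = 206.8824, v = 728.5·(+0.03801)/0.50504 + 231.8 = 286.6317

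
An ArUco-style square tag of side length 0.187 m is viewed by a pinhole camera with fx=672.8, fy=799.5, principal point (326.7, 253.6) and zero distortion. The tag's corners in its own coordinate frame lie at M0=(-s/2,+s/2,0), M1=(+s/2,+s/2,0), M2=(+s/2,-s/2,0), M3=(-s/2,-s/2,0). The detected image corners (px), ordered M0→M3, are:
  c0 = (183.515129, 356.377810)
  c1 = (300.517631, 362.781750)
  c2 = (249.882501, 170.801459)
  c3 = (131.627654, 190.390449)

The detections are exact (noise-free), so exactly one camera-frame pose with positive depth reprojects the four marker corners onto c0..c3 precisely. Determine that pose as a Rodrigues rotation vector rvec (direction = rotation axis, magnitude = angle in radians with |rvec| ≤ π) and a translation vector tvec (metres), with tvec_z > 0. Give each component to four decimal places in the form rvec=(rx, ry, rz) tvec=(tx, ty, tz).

rvec=(0.3797, 0.6059, -0.1680) tvec=(-0.1292, 0.0191, 0.7653)

Intrinsics K: fx=672.8, fy=799.5, cx=326.7, cy=253.6
Marker side s = 0.187 m; corners in marker frame (Z=0):
  M0 = (-0.0935, +0.0935, 0)
  M1 = (+0.0935, +0.0935, 0)
  M2 = (+0.0935, -0.0935, 0)
  M3 = (-0.0935, -0.0935, 0)
Detected image corners:
  c0 = (183.515129, 356.377810) px
  c1 = (300.517631, 362.781750) px
  c2 = (249.882501, 170.801459) px
  c3 = (131.627654, 190.390449) px
Planar DLT: solve 8×8 A·h = b for H (H[2,2]=1):
  H  [+463.96378 +358.56403 +213.12641]
  H  [-238.60589 +1057.27686 +273.57879]
  H  [-0.76227 +0.38912 +1.00000]
B = K⁻¹H; ‖b₁‖=1.306649, ‖b₂‖=1.306649; λ = 2/(‖b₁‖+‖b₂‖) = 0.765316, sign → tz>0 ⇒ λ=+0.765316
r₁ = λ·B[:,0] = (+0.81104,-0.04336,-0.58338); r₂ = λ·B[:,1] = (+0.26326,+0.91761,+0.29780)
r₃ = r₁×r₂ = (+0.52240,-0.39511,+0.75563); SVD([r₁ r₂ r₃]) → R = UVᵀ:
  R  [+0.81104 +0.26326 +0.52240]
  R  [-0.04336 +0.91761 -0.39511]
  R  [-0.58338 +0.29780 +0.75563]
t = (-0.12919, +0.01912, +0.76532) m
tr R = 2.484285; θ = arccos((tr R − 1)/2) = 0.734535 rad = 42.086°
axis k = ((R−Rᵀ)₃₂, (R−Rᵀ)₁₃, (R−Rᵀ)₂₁) / (2 sinθ) = (+0.516914, +0.824912, -0.228738)
rvec = θ·k = (+0.379691, +0.605927, -0.168016)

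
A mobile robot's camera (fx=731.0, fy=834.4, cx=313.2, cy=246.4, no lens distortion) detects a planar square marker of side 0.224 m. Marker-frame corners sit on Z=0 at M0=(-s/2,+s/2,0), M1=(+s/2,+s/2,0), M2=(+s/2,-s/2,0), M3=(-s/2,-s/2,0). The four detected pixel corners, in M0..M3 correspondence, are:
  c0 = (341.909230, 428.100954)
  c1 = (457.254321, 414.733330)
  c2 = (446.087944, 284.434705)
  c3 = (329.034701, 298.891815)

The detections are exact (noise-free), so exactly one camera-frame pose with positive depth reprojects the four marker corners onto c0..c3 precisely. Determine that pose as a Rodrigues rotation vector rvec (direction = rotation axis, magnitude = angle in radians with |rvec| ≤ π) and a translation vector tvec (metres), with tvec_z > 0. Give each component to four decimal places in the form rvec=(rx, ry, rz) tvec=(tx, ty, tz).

Intrinsics K: fx=731.0, fy=834.4, cx=313.2, cy=246.4
Marker side s = 0.224 m; corners in marker frame (Z=0):
  M0 = (-0.1120, +0.1120, 0)
  M1 = (+0.1120, +0.1120, 0)
  M2 = (+0.1120, -0.1120, 0)
  M3 = (-0.1120, -0.1120, 0)
Detected image corners:
  c0 = (341.909230, 428.100954) px
  c1 = (457.254321, 414.733330) px
  c2 = (446.087944, 284.434705) px
  c3 = (329.034701, 298.891815) px
Planar DLT: solve 8×8 A·h = b for H (H[2,2]=1):
  H  [+506.86486 +80.73016 +393.42186]
  H  [-72.82695 +603.75918 +357.06315]
  H  [-0.03011 +0.06874 +1.00000]
B = K⁻¹H; ‖b₁‖=0.711263, ‖b₂‖=0.711263; λ = 2/(‖b₁‖+‖b₂‖) = 1.405951, sign → tz>0 ⇒ λ=+1.405951
r₁ = λ·B[:,0] = (+0.99301,-0.11021,-0.04234); r₂ = λ·B[:,1] = (+0.11386,+0.98878,+0.09665)
r₃ = r₁×r₂ = (+0.03121,-0.10079,+0.99442); SVD([r₁ r₂ r₃]) → R = UVᵀ:
  R  [+0.99301 +0.11386 +0.03121]
  R  [-0.11021 +0.98878 -0.10079]
  R  [-0.04234 +0.09665 +0.99442]
t = (+0.15429, +0.18647, +1.40595) m
tr R = 2.976209; θ = arccos((tr R − 1)/2) = 0.154398 rad = 8.846°
axis k = ((R−Rᵀ)₃₂, (R−Rᵀ)₁₃, (R−Rᵀ)₂₁) / (2 sinθ) = (+0.641928, +0.239138, -0.728520)
rvec = θ·k = (+0.099112, +0.036922, -0.112482)

rvec=(0.0991, 0.0369, -0.1125) tvec=(0.1543, 0.1865, 1.4060)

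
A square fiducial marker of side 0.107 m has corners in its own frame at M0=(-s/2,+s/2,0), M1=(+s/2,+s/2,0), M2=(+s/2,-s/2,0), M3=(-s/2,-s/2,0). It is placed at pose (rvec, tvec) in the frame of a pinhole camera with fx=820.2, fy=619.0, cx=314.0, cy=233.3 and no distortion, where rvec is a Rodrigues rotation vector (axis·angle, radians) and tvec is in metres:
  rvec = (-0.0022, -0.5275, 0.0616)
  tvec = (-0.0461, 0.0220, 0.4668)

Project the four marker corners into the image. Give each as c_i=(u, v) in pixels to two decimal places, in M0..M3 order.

c0=(135.84, 335.16) c1=(308.87, 332.01) c2=(319.21, 197.98) c3=(148.20, 184.75)

Intrinsics K: fx=820.2, fy=619.0, cx=314.0, cy=233.3
Marker side s = 0.107 m; corners in marker frame (Z=0):
  M0 = (-0.0535, +0.0535, 0)
  M1 = (+0.0535, +0.0535, 0)
  M2 = (+0.0535, -0.0535, 0)
  M3 = (-0.0535, -0.0535, 0)
rvec = (-0.0022, -0.5275, 0.0616), |rvec| = θ = 0.53109 rad = 30.429°
Rodrigues: sinθ=0.50647, 1−cosθ=0.13774; R = I + sinθ·[k]× + (1−cosθ)·[k]×²:
    [+0.86226 -0.05818 -0.50312]
    [+0.05931 +0.99814 -0.01377]
    [+0.50298 -0.01797 +0.86411]
t = (-0.0461, 0.0220, 0.4668) m
M0: Pc = R·M0+t = (-0.09534, +0.07223, +0.43893); u = 820.2·(-0.09534)/0.43893 + 314.0 = 135.8377, v = 619.0·(+0.07223)/0.43893 + 233.3 = 335.1590
M1: Pc = R·M1+t = (-0.00308, +0.07857, +0.49275); u = 820.2·(-0.00308)/0.49275 + 314.0 = 308.8704, v = 619.0·(+0.07857)/0.49275 + 233.3 = 332.0060
M2: Pc = R·M2+t = (+0.00314, -0.02823, +0.49467); u = 820.2·(+0.00314)/0.49467 + 314.0 = 319.2119, v = 619.0·(-0.02823)/0.49467 + 233.3 = 197.9778
M3: Pc = R·M3+t = (-0.08912, -0.03457, +0.44085); u = 820.2·(-0.08912)/0.44085 + 314.0 = 148.1963, v = 619.0·(-0.03457)/0.44085 + 233.3 = 184.7548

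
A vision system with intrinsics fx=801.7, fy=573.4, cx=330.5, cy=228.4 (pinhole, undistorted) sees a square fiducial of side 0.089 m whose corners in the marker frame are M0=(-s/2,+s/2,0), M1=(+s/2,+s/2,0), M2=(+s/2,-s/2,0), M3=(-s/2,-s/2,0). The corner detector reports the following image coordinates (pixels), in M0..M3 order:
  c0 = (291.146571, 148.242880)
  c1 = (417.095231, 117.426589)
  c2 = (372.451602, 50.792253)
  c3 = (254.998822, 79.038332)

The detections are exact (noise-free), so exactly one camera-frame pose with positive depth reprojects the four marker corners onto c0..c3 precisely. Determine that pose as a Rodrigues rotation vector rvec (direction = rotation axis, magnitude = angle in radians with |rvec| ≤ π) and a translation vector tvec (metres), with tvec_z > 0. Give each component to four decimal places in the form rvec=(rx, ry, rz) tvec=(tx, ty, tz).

Intrinsics K: fx=801.7, fy=573.4, cx=330.5, cy=228.4
Marker side s = 0.089 m; corners in marker frame (Z=0):
  M0 = (-0.0445, +0.0445, 0)
  M1 = (+0.0445, +0.0445, 0)
  M2 = (+0.0445, -0.0445, 0)
  M3 = (-0.0445, -0.0445, 0)
Detected image corners:
  c0 = (291.146571, 148.242880) px
  c1 = (417.095231, 117.426589) px
  c2 = (372.451602, 50.792253) px
  c3 = (254.998822, 79.038332) px
Planar DLT: solve 8×8 A·h = b for H (H[2,2]=1):
  H  [+1390.26069 +183.96819 +333.39524]
  H  [-324.02070 +683.12387 +97.60445]
  H  [+0.07353 -0.80879 +1.00000]
B = K⁻¹H; ‖b₁‖=1.806022, ‖b₂‖=1.806022; λ = 2/(‖b₁‖+‖b₂‖) = 0.553703, sign → tz>0 ⇒ λ=+0.553703
r₁ = λ·B[:,0] = (+0.94341,-0.32911,+0.04072); r₂ = λ·B[:,1] = (+0.31168,+0.83804,-0.44783)
r₃ = r₁×r₂ = (+0.11326,+0.43518,+0.89319); SVD([r₁ r₂ r₃]) → R = UVᵀ:
  R  [+0.94341 +0.31168 +0.11326]
  R  [-0.32911 +0.83804 +0.43518]
  R  [+0.04072 -0.44783 +0.89319]
t = (+0.00200, -0.12630, +0.55370) m
tr R = 2.674645; θ = arccos((tr R − 1)/2) = 0.578429 rad = 33.142°
axis k = ((R−Rᵀ)₃₂, (R−Rᵀ)₁₃, (R−Rᵀ)₂₁) / (2 sinθ) = (-0.807563, +0.066348, -0.586038)
rvec = θ·k = (-0.467117, +0.038378, -0.338981)

rvec=(-0.4671, 0.0384, -0.3390) tvec=(0.0020, -0.1263, 0.5537)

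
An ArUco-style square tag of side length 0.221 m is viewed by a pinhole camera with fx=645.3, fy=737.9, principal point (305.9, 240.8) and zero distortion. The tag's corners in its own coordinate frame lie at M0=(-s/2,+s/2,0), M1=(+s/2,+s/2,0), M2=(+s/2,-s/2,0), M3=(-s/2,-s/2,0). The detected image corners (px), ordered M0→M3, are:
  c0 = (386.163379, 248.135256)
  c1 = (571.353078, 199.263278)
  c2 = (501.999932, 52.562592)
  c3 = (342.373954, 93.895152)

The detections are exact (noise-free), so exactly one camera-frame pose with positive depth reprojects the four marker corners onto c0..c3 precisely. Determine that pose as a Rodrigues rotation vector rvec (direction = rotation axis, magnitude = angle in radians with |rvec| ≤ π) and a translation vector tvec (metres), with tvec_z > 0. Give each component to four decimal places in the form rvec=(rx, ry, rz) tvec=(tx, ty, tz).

Intrinsics K: fx=645.3, fy=737.9, cx=305.9, cy=240.8
Marker side s = 0.221 m; corners in marker frame (Z=0):
  M0 = (-0.1105, +0.1105, 0)
  M1 = (+0.1105, +0.1105, 0)
  M2 = (+0.1105, -0.1105, 0)
  M3 = (-0.1105, -0.1105, 0)
Detected image corners:
  c0 = (386.163379, 248.135256) px
  c1 = (571.353078, 199.263278) px
  c2 = (501.999932, 52.562592) px
  c3 = (342.373954, 93.895152) px
Planar DLT: solve 8×8 A·h = b for H (H[2,2]=1):
  H  [+786.29595 -49.55368 +448.57381]
  H  [-199.34089 +580.07290 +142.76459]
  H  [+0.02332 -0.67858 +1.00000]
B = K⁻¹H; ‖b₁‖=1.239195, ‖b₂‖=1.239195; λ = 2/(‖b₁‖+‖b₂‖) = 0.806975, sign → tz>0 ⇒ λ=+0.806975
r₁ = λ·B[:,0] = (+0.97437,-0.22414,+0.01882); r₂ = λ·B[:,1] = (+0.19762,+0.81307,-0.54760)
r₃ = r₁×r₂ = (+0.10744,+0.53728,+0.83653); SVD([r₁ r₂ r₃]) → R = UVᵀ:
  R  [+0.97437 +0.19762 +0.10744]
  R  [-0.22414 +0.81307 +0.53728]
  R  [+0.01882 -0.54760 +0.83653]
t = (+0.17842, -0.10721, +0.80698) m
tr R = 2.623977; θ = arccos((tr R − 1)/2) = 0.623245 rad = 35.709°
axis k = ((R−Rᵀ)₃₂, (R−Rᵀ)₁₃, (R−Rᵀ)₂₁) / (2 sinθ) = (-0.929356, +0.075911, -0.361297)
rvec = θ·k = (-0.579217, +0.047311, -0.225177)

rvec=(-0.5792, 0.0473, -0.2252) tvec=(0.1784, -0.1072, 0.8070)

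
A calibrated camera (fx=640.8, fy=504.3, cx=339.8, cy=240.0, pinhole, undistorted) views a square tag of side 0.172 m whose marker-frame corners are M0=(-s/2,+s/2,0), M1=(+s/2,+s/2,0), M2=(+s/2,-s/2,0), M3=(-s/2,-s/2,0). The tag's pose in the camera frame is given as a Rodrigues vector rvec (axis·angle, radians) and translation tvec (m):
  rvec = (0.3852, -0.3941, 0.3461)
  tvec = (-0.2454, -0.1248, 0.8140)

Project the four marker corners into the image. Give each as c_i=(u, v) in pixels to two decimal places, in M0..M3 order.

c0=(56.99, 195.15) c1=(190.01, 223.58) c2=(233.65, 131.15) c3=(96.03, 91.69)

Intrinsics K: fx=640.8, fy=504.3, cx=339.8, cy=240.0
Marker side s = 0.172 m; corners in marker frame (Z=0):
  M0 = (-0.0860, +0.0860, 0)
  M1 = (+0.0860, +0.0860, 0)
  M2 = (+0.0860, -0.0860, 0)
  M3 = (-0.0860, -0.0860, 0)
rvec = (0.3852, -0.3941, 0.3461), |rvec| = θ = 0.65075 rad = 37.285°
Rodrigues: sinθ=0.60579, 1−cosθ=0.20437; R = I + sinθ·[k]× + (1−cosθ)·[k]×²:
    [+0.86724 -0.39545 -0.30253]
    [+0.24892 +0.87058 -0.42441]
    [+0.43121 +0.29276 +0.85344]
t = (-0.2454, -0.1248, 0.8140) m
M0: Pc = R·M0+t = (-0.35399, -0.07134, +0.80209); u = 640.8·(-0.35399)/0.80209 + 339.8 = 56.9934, v = 504.3·(-0.07134)/0.80209 + 240.0 = 195.1482
M1: Pc = R·M1+t = (-0.20483, -0.02852, +0.87626); u = 640.8·(-0.20483)/0.87626 + 339.8 = 190.0129, v = 504.3·(-0.02852)/0.87626 + 240.0 = 223.5849
M2: Pc = R·M2+t = (-0.13681, -0.17826, +0.82591); u = 640.8·(-0.13681)/0.82591 + 339.8 = 233.6532, v = 504.3·(-0.17826)/0.82591 + 240.0 = 131.1524
M3: Pc = R·M3+t = (-0.28597, -0.22108, +0.75174); u = 640.8·(-0.28597)/0.75174 + 339.8 = 96.0292, v = 504.3·(-0.22108)/0.75174 + 240.0 = 91.6914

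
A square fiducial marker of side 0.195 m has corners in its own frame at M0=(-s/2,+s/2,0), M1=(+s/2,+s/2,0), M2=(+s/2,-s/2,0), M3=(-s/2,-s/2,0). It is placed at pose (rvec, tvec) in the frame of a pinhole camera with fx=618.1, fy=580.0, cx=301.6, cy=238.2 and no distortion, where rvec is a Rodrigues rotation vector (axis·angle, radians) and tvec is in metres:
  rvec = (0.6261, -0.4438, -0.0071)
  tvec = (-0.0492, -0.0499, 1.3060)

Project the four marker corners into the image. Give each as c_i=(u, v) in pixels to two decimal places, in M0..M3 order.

Intrinsics K: fx=618.1, fy=580.0, cx=301.6, cy=238.2
Marker side s = 0.195 m; corners in marker frame (Z=0):
  M0 = (-0.0975, +0.0975, 0)
  M1 = (+0.0975, +0.0975, 0)
  M2 = (+0.0975, -0.0975, 0)
  M3 = (-0.0975, -0.0975, 0)
rvec = (0.6261, -0.4438, -0.0071), |rvec| = θ = 0.76747 rad = 43.973°
Rodrigues: sinθ=0.69432, 1−cosθ=0.28033; R = I + sinθ·[k]× + (1−cosθ)·[k]×²:
    [+0.90624 -0.12582 -0.40361]
    [-0.13867 +0.81341 -0.56492]
    [+0.39938 +0.56792 +0.71969]
t = (-0.0492, -0.0499, 1.3060) m
M0: Pc = R·M0+t = (-0.14983, +0.04293, +1.32243); u = 618.1·(-0.14983)/1.32243 + 301.6 = 231.5720, v = 580.0·(+0.04293)/1.32243 + 238.2 = 257.0274
M1: Pc = R·M1+t = (+0.02689, +0.01589, +1.40031); u = 618.1·(+0.02689)/1.40031 + 301.6 = 313.4695, v = 580.0·(+0.01589)/1.40031 + 238.2 = 244.7804
M2: Pc = R·M2+t = (+0.05143, -0.14273, +1.28957); u = 618.1·(+0.05143)/1.28957 + 301.6 = 326.2487, v = 580.0·(-0.14273)/1.28957 + 238.2 = 174.0064
M3: Pc = R·M3+t = (-0.12529, -0.11569, +1.21169); u = 618.1·(-0.12529)/1.21169 + 301.6 = 237.6875, v = 580.0·(-0.11569)/1.21169 + 238.2 = 182.8239

c0=(231.57, 257.03) c1=(313.47, 244.78) c2=(326.25, 174.01) c3=(237.69, 182.82)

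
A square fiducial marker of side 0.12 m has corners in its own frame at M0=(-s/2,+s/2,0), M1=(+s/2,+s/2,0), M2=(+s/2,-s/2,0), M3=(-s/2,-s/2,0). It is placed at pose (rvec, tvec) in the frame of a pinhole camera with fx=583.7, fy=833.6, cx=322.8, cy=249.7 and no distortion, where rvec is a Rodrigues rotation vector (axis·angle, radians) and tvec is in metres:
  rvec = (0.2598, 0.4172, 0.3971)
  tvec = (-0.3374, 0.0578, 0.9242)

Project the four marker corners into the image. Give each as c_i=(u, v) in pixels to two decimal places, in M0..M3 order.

Intrinsics K: fx=583.7, fy=833.6, cx=322.8, cy=249.7
Marker side s = 0.12 m; corners in marker frame (Z=0):
  M0 = (-0.0600, +0.0600, 0)
  M1 = (+0.0600, +0.0600, 0)
  M2 = (+0.0600, -0.0600, 0)
  M3 = (-0.0600, -0.0600, 0)
rvec = (0.2598, 0.4172, 0.3971), |rvec| = θ = 0.63185 rad = 36.203°
Rodrigues: sinθ=0.59064, 1−cosθ=0.19307; R = I + sinθ·[k]× + (1−cosθ)·[k]×²:
    [+0.83957 -0.31878 +0.43988]
    [+0.42361 +0.89110 -0.16274]
    [-0.34010 +0.32297 +0.88319]
t = (-0.3374, 0.0578, 0.9242) m
M0: Pc = R·M0+t = (-0.40690, +0.08585, +0.96398); u = 583.7·(-0.40690)/0.96398 + 322.8 = 76.4179, v = 833.6·(+0.08585)/0.96398 + 249.7 = 323.9378
M1: Pc = R·M1+t = (-0.30615, +0.13668, +0.92317); u = 583.7·(-0.30615)/0.92317 + 322.8 = 129.2269, v = 833.6·(+0.13668)/0.92317 + 249.7 = 373.1212
M2: Pc = R·M2+t = (-0.26790, +0.02975, +0.88442); u = 583.7·(-0.26790)/0.88442 + 322.8 = 145.9914, v = 833.6·(+0.02975)/0.88442 + 249.7 = 277.7412
M3: Pc = R·M3+t = (-0.36865, -0.02108, +0.92523); u = 583.7·(-0.36865)/0.92523 + 322.8 = 90.2308, v = 833.6·(-0.02108)/0.92523 + 249.7 = 230.7048

c0=(76.42, 323.94) c1=(129.23, 373.12) c2=(145.99, 277.74) c3=(90.23, 230.70)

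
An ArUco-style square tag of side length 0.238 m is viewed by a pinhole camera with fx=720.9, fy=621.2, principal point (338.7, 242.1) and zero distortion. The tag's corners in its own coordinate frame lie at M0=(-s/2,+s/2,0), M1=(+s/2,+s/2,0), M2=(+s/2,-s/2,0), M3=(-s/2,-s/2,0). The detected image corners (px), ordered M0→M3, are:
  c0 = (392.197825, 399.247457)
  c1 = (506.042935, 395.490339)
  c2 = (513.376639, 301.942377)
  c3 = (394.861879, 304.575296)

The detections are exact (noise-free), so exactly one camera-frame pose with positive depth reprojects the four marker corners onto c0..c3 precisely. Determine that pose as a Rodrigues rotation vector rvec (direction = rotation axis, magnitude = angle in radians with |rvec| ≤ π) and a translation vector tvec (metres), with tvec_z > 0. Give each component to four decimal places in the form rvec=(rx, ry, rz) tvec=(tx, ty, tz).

Intrinsics K: fx=720.9, fy=621.2, cx=338.7, cy=242.1
Marker side s = 0.238 m; corners in marker frame (Z=0):
  M0 = (-0.1190, +0.1190, 0)
  M1 = (+0.1190, +0.1190, 0)
  M2 = (+0.1190, -0.1190, 0)
  M3 = (-0.1190, -0.1190, 0)
Detected image corners:
  c0 = (392.197825, 399.247457) px
  c1 = (506.042935, 395.490339) px
  c2 = (513.376639, 301.942377) px
  c3 = (394.861879, 304.575296) px
Planar DLT: solve 8×8 A·h = b for H (H[2,2]=1):
  H  [+513.24477 +56.28845 +451.95603]
  H  [+6.14735 +455.40961 +351.26236]
  H  [+0.05601 +0.17129 +1.00000]
B = K⁻¹H; ‖b₁‖=0.688024, ‖b₂‖=0.688024; λ = 2/(‖b₁‖+‖b₂‖) = 1.453439, sign → tz>0 ⇒ λ=+1.453439
r₁ = λ·B[:,0] = (+0.99653,-0.01734,+0.08140); r₂ = λ·B[:,1] = (-0.00348,+0.96851,+0.24896)
r₃ = r₁×r₂ = (-0.08316,-0.24838,+0.96509); SVD([r₁ r₂ r₃]) → R = UVᵀ:
  R  [+0.99653 -0.00348 -0.08316]
  R  [-0.01734 +0.96851 -0.24838]
  R  [+0.08140 +0.24896 +0.96509]
t = (+0.22834, +0.25541, +1.45344) m
tr R = 2.930126; θ = arccos((tr R − 1)/2) = 0.265113 rad = 15.190°
axis k = ((R−Rᵀ)₃₂, (R−Rᵀ)₁₃, (R−Rᵀ)₂₁) / (2 sinθ) = (+0.949048, -0.314021, -0.026448)
rvec = θ·k = (+0.251605, -0.083251, -0.007012)

rvec=(0.2516, -0.0833, -0.0070) tvec=(0.2283, 0.2554, 1.4534)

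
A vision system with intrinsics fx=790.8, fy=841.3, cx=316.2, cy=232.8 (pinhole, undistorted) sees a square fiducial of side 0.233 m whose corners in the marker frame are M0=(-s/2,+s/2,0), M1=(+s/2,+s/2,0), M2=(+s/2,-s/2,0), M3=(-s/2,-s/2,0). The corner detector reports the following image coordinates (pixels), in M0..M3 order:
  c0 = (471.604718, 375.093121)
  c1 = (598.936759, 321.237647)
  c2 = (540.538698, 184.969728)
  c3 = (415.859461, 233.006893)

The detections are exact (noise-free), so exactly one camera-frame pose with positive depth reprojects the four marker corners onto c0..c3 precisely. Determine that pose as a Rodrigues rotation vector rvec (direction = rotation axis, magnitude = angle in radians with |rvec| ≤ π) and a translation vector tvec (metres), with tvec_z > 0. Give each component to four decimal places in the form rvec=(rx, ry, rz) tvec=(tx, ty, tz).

Intrinsics K: fx=790.8, fy=841.3, cx=316.2, cy=232.8
Marker side s = 0.233 m; corners in marker frame (Z=0):
  M0 = (-0.1165, +0.1165, 0)
  M1 = (+0.1165, +0.1165, 0)
  M2 = (+0.1165, -0.1165, 0)
  M3 = (-0.1165, -0.1165, 0)
Detected image corners:
  c0 = (471.604718, 375.093121) px
  c1 = (598.936759, 321.237647) px
  c2 = (540.538698, 184.969728) px
  c3 = (415.859461, 233.006893) px
Planar DLT: solve 8×8 A·h = b for H (H[2,2]=1):
  H  [+604.31091 +170.42756 +507.16690]
  H  [-183.46909 +556.13351 +277.01084]
  H  [+0.12553 -0.14721 +1.00000]
B = K⁻¹H; ‖b₁‖=0.767753, ‖b₂‖=0.767753; λ = 2/(‖b₁‖+‖b₂‖) = 1.302502, sign → tz>0 ⇒ λ=+1.302502
r₁ = λ·B[:,0] = (+0.92996,-0.32929,+0.16351); r₂ = λ·B[:,1] = (+0.35738,+0.91407,-0.19175)
r₃ = r₁×r₂ = (-0.08632,+0.23675,+0.96773); SVD([r₁ r₂ r₃]) → R = UVᵀ:
  R  [+0.92996 +0.35738 -0.08632]
  R  [-0.32929 +0.91407 +0.23675]
  R  [+0.16351 -0.19175 +0.96773]
t = (+0.31454, +0.06845, +1.30250) m
tr R = 2.811758; θ = arccos((tr R − 1)/2) = 0.437346 rad = 25.058°
axis k = ((R−Rᵀ)₃₂, (R−Rᵀ)₁₃, (R−Rᵀ)₂₁) / (2 sinθ) = (-0.505856, -0.294924, -0.810635)
rvec = θ·k = (-0.221234, -0.128984, -0.354528)

rvec=(-0.2212, -0.1290, -0.3545) tvec=(0.3145, 0.0684, 1.3025)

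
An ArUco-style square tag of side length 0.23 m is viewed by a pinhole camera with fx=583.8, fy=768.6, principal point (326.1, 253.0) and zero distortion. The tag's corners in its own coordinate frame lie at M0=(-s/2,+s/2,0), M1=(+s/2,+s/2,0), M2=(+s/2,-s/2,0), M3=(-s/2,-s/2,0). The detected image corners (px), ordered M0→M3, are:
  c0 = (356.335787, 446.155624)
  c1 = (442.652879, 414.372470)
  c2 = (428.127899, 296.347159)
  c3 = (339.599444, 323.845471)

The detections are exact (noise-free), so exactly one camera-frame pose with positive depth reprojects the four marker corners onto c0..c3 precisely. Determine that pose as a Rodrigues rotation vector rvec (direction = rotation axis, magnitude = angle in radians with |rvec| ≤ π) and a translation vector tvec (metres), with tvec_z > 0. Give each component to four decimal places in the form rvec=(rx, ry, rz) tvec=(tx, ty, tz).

rvec=(0.0884, -0.2599, -0.1918) tvec=(0.1611, 0.2160, 1.4141)

Intrinsics K: fx=583.8, fy=768.6, cx=326.1, cy=253.0
Marker side s = 0.23 m; corners in marker frame (Z=0):
  M0 = (-0.1150, +0.1150, 0)
  M1 = (+0.1150, +0.1150, 0)
  M2 = (+0.1150, -0.1150, 0)
  M3 = (-0.1150, -0.1150, 0)
Detected image corners:
  c0 = (356.335787, 446.155624) px
  c1 = (442.652879, 414.372470) px
  c2 = (428.127899, 296.347159) px
  c3 = (339.599444, 323.845471) px
Planar DLT: solve 8×8 A·h = b for H (H[2,2]=1):
  H  [+448.38953 +98.72148 +392.62681]
  H  [-64.37385 +551.44626 +370.42721]
  H  [+0.17446 +0.07879 +1.00000]
B = K⁻¹H; ‖b₁‖=0.707160, ‖b₂‖=0.707160; λ = 2/(‖b₁‖+‖b₂‖) = 1.414106, sign → tz>0 ⇒ λ=+1.414106
r₁ = λ·B[:,0] = (+0.94830,-0.19965,+0.24671); r₂ = λ·B[:,1] = (+0.17690,+0.97790,+0.11141)
r₃ = r₁×r₂ = (-0.26350,-0.06201,+0.96266); SVD([r₁ r₂ r₃]) → R = UVᵀ:
  R  [+0.94830 +0.17690 -0.26350]
  R  [-0.19965 +0.97790 -0.06201]
  R  [+0.24671 +0.11141 +0.96266]
t = (+0.16114, +0.21605, +1.41411) m
tr R = 2.888868; θ = arccos((tr R − 1)/2) = 0.334928 rad = 19.190°
axis k = ((R−Rᵀ)₃₂, (R−Rᵀ)₁₃, (R−Rᵀ)₂₁) / (2 sinθ) = (+0.263795, -0.776106, -0.572775)
rvec = θ·k = (+0.088352, -0.259940, -0.191838)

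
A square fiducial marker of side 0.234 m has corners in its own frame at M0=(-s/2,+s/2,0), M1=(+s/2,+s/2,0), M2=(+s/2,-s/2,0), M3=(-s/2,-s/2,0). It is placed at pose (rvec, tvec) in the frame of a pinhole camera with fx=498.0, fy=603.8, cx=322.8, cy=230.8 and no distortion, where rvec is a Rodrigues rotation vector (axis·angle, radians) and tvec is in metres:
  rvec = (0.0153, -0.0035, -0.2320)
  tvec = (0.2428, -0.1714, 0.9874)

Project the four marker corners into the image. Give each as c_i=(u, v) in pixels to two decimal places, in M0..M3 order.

c0=(401.27, 212.09) c1=(515.86, 179.26) c2=(489.39, 39.60) c3=(374.37, 72.49)

Intrinsics K: fx=498.0, fy=603.8, cx=322.8, cy=230.8
Marker side s = 0.234 m; corners in marker frame (Z=0):
  M0 = (-0.1170, +0.1170, 0)
  M1 = (+0.1170, +0.1170, 0)
  M2 = (+0.1170, -0.1170, 0)
  M3 = (-0.1170, -0.1170, 0)
rvec = (0.0153, -0.0035, -0.2320), |rvec| = θ = 0.23253 rad = 13.323°
Rodrigues: sinθ=0.23044, 1−cosθ=0.02691; R = I + sinθ·[k]× + (1−cosθ)·[k]×²:
    [+0.97320 +0.22989 -0.00524]
    [-0.22994 +0.97309 -0.01476]
    [+0.00170 +0.01557 +0.99988]
t = (0.2428, -0.1714, 0.9874) m
M0: Pc = R·M0+t = (+0.15583, -0.03065, +0.98902); u = 498.0·(+0.15583)/0.98902 + 322.8 = 401.2658, v = 603.8·(-0.03065)/0.98902 + 230.8 = 212.0912
M1: Pc = R·M1+t = (+0.38356, -0.08445, +0.98942); u = 498.0·(+0.38356)/0.98942 + 322.8 = 515.8562, v = 603.8·(-0.08445)/0.98942 + 230.8 = 179.2630
M2: Pc = R·M2+t = (+0.32977, -0.31215, +0.98578); u = 498.0·(+0.32977)/0.98578 + 322.8 = 489.3937, v = 603.8·(-0.31215)/0.98578 + 230.8 = 39.6016
M3: Pc = R·M3+t = (+0.10204, -0.25835, +0.98538); u = 498.0·(+0.10204)/0.98538 + 322.8 = 374.3690, v = 603.8·(-0.25835)/0.98538 + 230.8 = 72.4946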